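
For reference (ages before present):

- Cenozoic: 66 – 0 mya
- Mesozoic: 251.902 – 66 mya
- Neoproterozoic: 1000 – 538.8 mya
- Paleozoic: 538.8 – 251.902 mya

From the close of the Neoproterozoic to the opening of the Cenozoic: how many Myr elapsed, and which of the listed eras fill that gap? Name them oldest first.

End of Neoproterozoic = 538.8 Ma; start of Cenozoic = 66 Ma.
Gap = 538.8 − 66 = 472.8 Myr.
Eras wholly inside 538.8–66 Ma: Paleozoic (538.8–251.902), Mesozoic (251.902–66).

472.8 million years; Paleozoic, Mesozoic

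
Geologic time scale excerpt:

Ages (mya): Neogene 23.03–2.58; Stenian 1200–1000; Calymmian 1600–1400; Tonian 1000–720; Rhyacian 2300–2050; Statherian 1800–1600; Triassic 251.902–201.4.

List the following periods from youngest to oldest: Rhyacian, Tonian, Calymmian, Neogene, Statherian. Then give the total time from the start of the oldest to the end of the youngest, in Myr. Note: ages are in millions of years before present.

Neogene → Tonian → Calymmian → Statherian → Rhyacian; total span 2297.42 Myr

From the excerpt: Rhyacian 2300–2050; Tonian 1000–720; Calymmian 1600–1400; Neogene 23.03–2.58; Statherian 1800–1600 (Ma).
Larger Ma is earlier, so the oldest is Rhyacian and the youngest is Neogene; youngest to oldest: Neogene, Tonian, Calymmian, Statherian, Rhyacian.
Oldest start 2300 minus youngest end 2.58 gives 2297.42 Myr overall.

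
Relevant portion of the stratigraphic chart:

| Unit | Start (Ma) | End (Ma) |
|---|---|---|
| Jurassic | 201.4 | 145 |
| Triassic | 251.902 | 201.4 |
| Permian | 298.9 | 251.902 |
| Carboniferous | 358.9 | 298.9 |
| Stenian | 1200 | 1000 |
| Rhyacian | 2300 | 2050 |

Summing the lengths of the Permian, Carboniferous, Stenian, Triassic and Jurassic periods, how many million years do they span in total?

Each duration: Permian = 46.998; Carboniferous = 60; Stenian = 200; Triassic = 50.502; Jurassic = 56.4.
Sum: 46.998 + 60 + 200 + 50.502 + 56.4 = 413.9 Myr.

413.9 million years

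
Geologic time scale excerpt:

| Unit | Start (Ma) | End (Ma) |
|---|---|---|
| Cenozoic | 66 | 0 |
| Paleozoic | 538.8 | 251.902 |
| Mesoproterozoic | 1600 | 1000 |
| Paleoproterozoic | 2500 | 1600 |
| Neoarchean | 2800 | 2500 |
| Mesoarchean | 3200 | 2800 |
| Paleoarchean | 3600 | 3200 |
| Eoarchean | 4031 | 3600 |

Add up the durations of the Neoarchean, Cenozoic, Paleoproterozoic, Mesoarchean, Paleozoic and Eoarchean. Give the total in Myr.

Duration is start − end for each: (2800 − 2500) + (66 − 0) + (2500 − 1600) + (3200 − 2800) + (538.8 − 251.902) + (4031 − 3600).
That is 300 + 66 + 900 + 400 + 286.898 + 431, which totals 2383.898 million years.

2383.898 million years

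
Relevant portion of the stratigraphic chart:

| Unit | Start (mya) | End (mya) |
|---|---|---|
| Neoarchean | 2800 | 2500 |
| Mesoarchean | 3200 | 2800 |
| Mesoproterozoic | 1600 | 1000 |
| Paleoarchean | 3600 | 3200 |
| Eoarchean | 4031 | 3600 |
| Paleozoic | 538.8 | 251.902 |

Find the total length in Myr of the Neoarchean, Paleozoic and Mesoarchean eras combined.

Each duration: Neoarchean = 300; Paleozoic = 286.898; Mesoarchean = 400.
Sum: 300 + 286.898 + 400 = 986.898 Myr.

986.898 million years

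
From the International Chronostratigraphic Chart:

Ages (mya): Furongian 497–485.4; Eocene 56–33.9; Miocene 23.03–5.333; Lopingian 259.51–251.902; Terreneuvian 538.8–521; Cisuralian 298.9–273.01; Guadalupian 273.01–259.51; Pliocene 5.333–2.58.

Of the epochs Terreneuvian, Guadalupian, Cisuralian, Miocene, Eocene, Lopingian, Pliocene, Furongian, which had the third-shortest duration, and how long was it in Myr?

Furongian, 11.6 million years

Durations: Terreneuvian 17.8; Guadalupian 13.5; Cisuralian 25.89; Miocene 17.697; Eocene 22.1; Lopingian 7.608; Pliocene 2.753; Furongian 11.6 Myr.
Sorted shortest-first: Pliocene (2.753), Lopingian (7.608), Furongian (11.6), Guadalupian (13.5), Miocene (17.697), Terreneuvian (17.8), Eocene (22.1), Cisuralian (25.89).
The third shortest is Furongian at 11.6 Myr.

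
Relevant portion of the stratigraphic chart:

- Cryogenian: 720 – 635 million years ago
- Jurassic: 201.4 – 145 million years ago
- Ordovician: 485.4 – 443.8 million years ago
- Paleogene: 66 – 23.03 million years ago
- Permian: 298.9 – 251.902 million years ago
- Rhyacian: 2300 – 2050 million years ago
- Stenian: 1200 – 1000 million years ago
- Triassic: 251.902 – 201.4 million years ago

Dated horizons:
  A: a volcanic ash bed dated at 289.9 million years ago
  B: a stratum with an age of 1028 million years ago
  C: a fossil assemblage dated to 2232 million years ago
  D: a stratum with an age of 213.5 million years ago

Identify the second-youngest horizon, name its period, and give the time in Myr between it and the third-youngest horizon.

A, in the Permian; 738.1 million years to B

Sorted youngest-first by Ma: D (213.5), A (289.9), B (1028), C (2232).
The second youngest is A at 289.9 Ma, which lies in 298.9–251.902 Ma: the Permian.
The third youngest is B at 1028 Ma; separation = |289.9 − 1028| = 738.1 Myr.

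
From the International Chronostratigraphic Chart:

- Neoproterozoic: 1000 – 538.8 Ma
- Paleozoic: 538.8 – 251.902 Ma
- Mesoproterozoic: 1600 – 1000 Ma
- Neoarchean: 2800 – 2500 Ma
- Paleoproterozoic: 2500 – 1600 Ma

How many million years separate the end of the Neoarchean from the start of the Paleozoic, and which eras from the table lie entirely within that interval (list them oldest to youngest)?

1961.2 million years; Paleoproterozoic, Mesoproterozoic, Neoproterozoic

End of Neoarchean = 2500 Ma; start of Paleozoic = 538.8 Ma.
Gap = 2500 − 538.8 = 1961.2 Myr.
Eras wholly inside 2500–538.8 Ma: Paleoproterozoic (2500–1600), Mesoproterozoic (1600–1000), Neoproterozoic (1000–538.8).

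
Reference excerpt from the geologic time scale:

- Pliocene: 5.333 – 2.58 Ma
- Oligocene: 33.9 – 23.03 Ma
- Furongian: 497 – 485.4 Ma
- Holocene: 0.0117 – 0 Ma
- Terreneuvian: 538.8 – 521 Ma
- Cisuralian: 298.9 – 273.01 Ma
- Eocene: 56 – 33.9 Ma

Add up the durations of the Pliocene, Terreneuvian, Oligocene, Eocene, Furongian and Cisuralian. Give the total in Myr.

91.013 million years

Each duration: Pliocene = 2.753; Terreneuvian = 17.8; Oligocene = 10.87; Eocene = 22.1; Furongian = 11.6; Cisuralian = 25.89.
Sum: 2.753 + 17.8 + 10.87 + 22.1 + 11.6 + 25.89 = 91.013 Myr.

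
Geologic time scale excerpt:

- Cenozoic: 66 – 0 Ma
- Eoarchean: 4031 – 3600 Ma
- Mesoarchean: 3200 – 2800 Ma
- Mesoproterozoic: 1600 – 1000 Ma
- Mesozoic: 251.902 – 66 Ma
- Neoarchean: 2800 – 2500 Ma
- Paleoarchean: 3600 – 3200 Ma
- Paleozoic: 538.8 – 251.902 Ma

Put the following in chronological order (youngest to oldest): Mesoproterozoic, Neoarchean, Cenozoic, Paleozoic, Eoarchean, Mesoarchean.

Cenozoic, Paleozoic, Mesoproterozoic, Neoarchean, Mesoarchean, Eoarchean

Sorting by start age (ascending Ma, since larger Ma = older): Cenozoic start 66, Paleozoic start 538.8, Mesoproterozoic start 1600, Neoarchean start 2800, Mesoarchean start 3200, Eoarchean start 4031.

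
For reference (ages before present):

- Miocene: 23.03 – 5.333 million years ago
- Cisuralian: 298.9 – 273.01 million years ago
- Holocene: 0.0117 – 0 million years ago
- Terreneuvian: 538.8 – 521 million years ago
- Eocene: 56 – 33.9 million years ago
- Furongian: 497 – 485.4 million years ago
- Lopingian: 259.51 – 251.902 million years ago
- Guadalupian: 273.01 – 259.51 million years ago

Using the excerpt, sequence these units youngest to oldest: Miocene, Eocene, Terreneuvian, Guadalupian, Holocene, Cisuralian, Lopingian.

The oldest of these is Terreneuvian (starts 538.8 Ma) and the youngest is Holocene (ends 0 Ma).
In between, by decreasing start age: Cisuralian (298.9), Guadalupian (273.01), Lopingian (259.51), Eocene (56), Miocene (23.03).
Listing youngest first means reversing that sequence.

Holocene → Miocene → Eocene → Lopingian → Guadalupian → Cisuralian → Terreneuvian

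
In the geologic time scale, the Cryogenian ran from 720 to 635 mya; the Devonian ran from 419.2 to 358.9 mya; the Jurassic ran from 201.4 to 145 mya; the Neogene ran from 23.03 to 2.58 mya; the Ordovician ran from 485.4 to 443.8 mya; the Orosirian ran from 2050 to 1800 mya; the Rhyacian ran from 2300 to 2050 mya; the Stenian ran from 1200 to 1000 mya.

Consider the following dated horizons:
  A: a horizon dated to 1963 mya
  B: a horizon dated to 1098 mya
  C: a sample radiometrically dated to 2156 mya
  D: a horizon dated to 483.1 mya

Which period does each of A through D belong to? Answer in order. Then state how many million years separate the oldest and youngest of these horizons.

A: 1963 Ma lies in 2050–1800 Ma, so Orosirian.
B: 1098 Ma lies in 1200–1000 Ma, so Stenian.
C: 2156 Ma lies in 2300–2050 Ma, so Rhyacian.
D: 483.1 Ma lies in 485.4–443.8 Ma, so Ordovician.
Oldest = 2156 Ma, youngest = 483.1 Ma → span 1672.9 Myr.

A — Orosirian; B — Stenian; C — Rhyacian; D — Ordovician; span 1672.9 million years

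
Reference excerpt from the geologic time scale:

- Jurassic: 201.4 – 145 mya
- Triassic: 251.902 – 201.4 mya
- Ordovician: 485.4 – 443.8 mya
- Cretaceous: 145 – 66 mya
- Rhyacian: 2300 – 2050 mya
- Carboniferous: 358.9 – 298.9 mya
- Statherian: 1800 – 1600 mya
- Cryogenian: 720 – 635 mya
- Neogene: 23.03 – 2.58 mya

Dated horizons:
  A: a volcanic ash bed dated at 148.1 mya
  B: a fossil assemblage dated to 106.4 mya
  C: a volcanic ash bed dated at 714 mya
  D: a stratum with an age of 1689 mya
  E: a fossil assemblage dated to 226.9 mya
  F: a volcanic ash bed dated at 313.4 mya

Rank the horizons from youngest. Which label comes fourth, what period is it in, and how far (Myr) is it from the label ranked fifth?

Smaller Ma means younger, so youngest first: B 106.4 < A 148.1 < E 226.9 < F 313.4 < C 714 < D 1689.
Counting 4 along gives F (313.4 Ma); the excerpt puts that inside the Carboniferous, 358.9–298.9 Ma.
Next in line is C (714 Ma), and 714 − 313.4 = 400.6 Myr.

F, in the Carboniferous; 400.6 million years to C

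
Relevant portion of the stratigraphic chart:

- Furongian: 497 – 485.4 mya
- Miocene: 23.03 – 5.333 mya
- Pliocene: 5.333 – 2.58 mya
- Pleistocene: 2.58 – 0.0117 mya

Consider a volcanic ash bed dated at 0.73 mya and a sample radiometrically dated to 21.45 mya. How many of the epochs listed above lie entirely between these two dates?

1

21.45 Ma sits inside the Miocene (23.03–5.333) and 0.73 Ma inside the Pleistocene (2.58–0.0117); neither of those is wholly between the two dates.
The listed epochs lying completely between them are Pliocene — 1 in all.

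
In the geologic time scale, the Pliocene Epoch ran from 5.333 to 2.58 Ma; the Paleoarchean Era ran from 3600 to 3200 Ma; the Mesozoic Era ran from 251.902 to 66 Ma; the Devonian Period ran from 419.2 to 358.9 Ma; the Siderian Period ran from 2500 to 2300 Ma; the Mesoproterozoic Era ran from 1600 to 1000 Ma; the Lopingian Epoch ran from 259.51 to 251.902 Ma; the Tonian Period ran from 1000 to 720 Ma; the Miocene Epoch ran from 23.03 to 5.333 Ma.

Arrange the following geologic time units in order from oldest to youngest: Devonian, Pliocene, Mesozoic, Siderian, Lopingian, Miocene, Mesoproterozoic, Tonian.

Siderian, Mesoproterozoic, Tonian, Devonian, Lopingian, Mesozoic, Miocene, Pliocene

Sorting by start age (descending Ma, since larger Ma = older): Siderian began 2500, Mesoproterozoic began 1600, Tonian began 1000, Devonian began 419.2, Lopingian began 259.51, Mesozoic began 251.902, Miocene began 23.03, Pliocene began 5.333.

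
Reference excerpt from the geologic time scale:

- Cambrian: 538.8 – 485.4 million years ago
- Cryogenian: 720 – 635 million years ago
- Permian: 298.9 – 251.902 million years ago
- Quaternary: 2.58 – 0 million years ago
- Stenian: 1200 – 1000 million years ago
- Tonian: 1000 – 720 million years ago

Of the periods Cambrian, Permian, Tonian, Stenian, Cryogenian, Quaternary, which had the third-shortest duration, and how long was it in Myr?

Start − end for each: Cambrian 538.8 − 485.4 = 53.4; Permian 298.9 − 251.902 = 46.998; Tonian 1000 − 720 = 280; Stenian 1200 − 1000 = 200; Cryogenian 720 − 635 = 85; Quaternary 2.58 − 0 = 2.58.
Ranking these from shortest: Quaternary < Permian < Cambrian < Cryogenian < Stenian < Tonian.
Position 3 in that ranking is Cambrian, which lasted 53.4 Myr.

Cambrian, 53.4 million years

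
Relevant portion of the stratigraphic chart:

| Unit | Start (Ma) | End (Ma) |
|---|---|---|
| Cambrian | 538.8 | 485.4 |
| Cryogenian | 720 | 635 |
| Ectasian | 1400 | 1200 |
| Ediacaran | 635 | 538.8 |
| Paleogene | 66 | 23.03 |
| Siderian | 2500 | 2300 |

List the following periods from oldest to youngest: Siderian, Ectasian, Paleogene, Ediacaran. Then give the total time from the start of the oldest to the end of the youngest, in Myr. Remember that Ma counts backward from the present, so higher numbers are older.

Siderian → Ectasian → Ediacaran → Paleogene; total span 2476.97 Myr

From the excerpt: Siderian 2500–2300; Ectasian 1400–1200; Paleogene 66–23.03; Ediacaran 635–538.8 (Ma).
Larger Ma is earlier, so the oldest is Siderian and the youngest is Paleogene; oldest to youngest: Siderian, Ectasian, Ediacaran, Paleogene.
Oldest start 2500 minus youngest end 23.03 gives 2476.97 Myr overall.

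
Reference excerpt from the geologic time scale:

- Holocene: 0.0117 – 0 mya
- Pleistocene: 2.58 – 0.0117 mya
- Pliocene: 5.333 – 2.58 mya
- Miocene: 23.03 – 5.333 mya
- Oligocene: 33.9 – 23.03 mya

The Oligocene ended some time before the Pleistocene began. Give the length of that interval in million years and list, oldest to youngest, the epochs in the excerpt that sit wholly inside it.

20.45 million years; Miocene, Pliocene

End of Oligocene = 23.03 Ma; start of Pleistocene = 2.58 Ma.
Gap = 23.03 − 2.58 = 20.45 Myr.
Epochs wholly inside 23.03–2.58 Ma: Miocene (23.03–5.333), Pliocene (5.333–2.58).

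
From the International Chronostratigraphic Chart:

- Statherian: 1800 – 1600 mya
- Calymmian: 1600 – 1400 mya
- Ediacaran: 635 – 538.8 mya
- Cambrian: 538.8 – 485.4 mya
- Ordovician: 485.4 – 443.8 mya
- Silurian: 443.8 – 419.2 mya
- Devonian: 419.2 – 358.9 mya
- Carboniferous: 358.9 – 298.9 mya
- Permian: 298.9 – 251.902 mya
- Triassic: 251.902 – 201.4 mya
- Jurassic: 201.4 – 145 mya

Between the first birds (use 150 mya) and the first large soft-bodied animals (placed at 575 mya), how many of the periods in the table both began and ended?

The older date is 575 Ma and the younger is 150 Ma.
Periods with start < 575 and end > 150 Ma: Cambrian (538.8–485.4), Ordovician (485.4–443.8), Silurian (443.8–419.2), Devonian (419.2–358.9), Carboniferous (358.9–298.9), Permian (298.9–251.902), Triassic (251.902–201.4).
That is 7 complete periods.

7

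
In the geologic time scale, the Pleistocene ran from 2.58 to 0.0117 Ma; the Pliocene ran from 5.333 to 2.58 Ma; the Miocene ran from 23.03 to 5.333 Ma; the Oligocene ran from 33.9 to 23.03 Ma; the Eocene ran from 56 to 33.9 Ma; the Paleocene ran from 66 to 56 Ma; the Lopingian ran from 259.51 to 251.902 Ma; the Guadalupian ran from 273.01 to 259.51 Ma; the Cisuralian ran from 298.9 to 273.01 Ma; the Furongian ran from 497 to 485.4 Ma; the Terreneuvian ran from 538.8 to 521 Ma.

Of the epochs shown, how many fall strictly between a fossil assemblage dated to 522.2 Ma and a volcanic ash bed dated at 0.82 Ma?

9

The older date is 522.2 Ma and the younger is 0.82 Ma.
Epochs with start < 522.2 and end > 0.82 Ma: Furongian (497–485.4), Cisuralian (298.9–273.01), Guadalupian (273.01–259.51), Lopingian (259.51–251.902), Paleocene (66–56), Eocene (56–33.9), Oligocene (33.9–23.03), Miocene (23.03–5.333), Pliocene (5.333–2.58).
That is 9 complete epochs.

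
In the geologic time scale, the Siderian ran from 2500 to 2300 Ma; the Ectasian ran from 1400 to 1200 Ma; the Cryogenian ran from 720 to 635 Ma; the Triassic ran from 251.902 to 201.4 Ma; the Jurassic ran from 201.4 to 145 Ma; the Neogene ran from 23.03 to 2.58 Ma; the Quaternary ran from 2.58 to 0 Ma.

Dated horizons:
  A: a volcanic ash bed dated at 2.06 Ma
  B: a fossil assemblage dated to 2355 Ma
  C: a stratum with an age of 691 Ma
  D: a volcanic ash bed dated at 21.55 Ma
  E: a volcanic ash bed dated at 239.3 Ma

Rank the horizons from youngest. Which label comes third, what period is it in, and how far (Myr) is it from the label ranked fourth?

E, in the Triassic; 451.7 million years to C

Sorted youngest-first by Ma: A (2.06), D (21.55), E (239.3), C (691), B (2355).
The third youngest is E at 239.3 Ma, which lies in 251.902–201.4 Ma: the Triassic.
The fourth youngest is C at 691 Ma; separation = |239.3 − 691| = 451.7 Myr.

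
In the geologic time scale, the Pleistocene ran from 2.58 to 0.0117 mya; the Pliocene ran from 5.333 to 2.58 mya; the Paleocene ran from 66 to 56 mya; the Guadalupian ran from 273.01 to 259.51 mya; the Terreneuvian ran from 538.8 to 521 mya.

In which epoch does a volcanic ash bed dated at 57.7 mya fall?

57.7 Ma lies between 66 and 56 Ma, so it falls in the Paleocene.

Paleocene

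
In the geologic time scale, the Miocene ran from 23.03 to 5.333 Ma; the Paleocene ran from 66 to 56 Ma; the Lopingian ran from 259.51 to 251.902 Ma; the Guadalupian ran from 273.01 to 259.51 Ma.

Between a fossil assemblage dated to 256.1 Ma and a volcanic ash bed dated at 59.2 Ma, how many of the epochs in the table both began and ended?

Checking each listed span, none has both start < 256.1 Ma and end > 59.2 Ma — every epoch straddles one of the two dates or lies outside them — so the count is 0.

0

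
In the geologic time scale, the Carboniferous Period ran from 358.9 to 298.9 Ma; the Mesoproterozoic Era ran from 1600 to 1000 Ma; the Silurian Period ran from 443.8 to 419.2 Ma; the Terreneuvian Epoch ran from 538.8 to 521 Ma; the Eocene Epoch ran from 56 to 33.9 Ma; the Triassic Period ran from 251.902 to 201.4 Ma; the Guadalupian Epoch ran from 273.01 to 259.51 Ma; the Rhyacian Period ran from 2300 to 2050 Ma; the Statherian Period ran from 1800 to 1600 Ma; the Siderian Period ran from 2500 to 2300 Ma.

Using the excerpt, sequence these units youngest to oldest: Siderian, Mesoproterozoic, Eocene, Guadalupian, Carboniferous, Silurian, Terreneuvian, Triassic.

Eocene, then Triassic, then Guadalupian, then Carboniferous, then Silurian, then Terreneuvian, then Mesoproterozoic, then Siderian

The oldest of these is Siderian (starts 2500 Ma) and the youngest is Eocene (ends 33.9 Ma).
In between, by decreasing start age: Mesoproterozoic (1600), Terreneuvian (538.8), Silurian (443.8), Carboniferous (358.9), Guadalupian (273.01), Triassic (251.902).
Listing youngest first means reversing that sequence.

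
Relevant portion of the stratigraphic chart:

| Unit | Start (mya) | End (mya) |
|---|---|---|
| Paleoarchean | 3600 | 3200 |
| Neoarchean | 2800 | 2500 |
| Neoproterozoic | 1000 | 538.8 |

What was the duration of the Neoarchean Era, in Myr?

300 million years

2800 − 2500 = 300 million years.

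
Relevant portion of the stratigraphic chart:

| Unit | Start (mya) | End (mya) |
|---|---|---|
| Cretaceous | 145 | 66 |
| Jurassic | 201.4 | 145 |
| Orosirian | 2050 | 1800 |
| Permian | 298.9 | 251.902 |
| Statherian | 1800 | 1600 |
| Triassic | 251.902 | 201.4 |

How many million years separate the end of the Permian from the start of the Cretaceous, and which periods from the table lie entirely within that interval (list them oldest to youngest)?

End of Permian = 251.902 Ma; start of Cretaceous = 145 Ma.
Gap = 251.902 − 145 = 106.902 Myr.
Periods wholly inside 251.902–145 Ma: Triassic (251.902–201.4), Jurassic (201.4–145).

106.902 million years; Triassic, Jurassic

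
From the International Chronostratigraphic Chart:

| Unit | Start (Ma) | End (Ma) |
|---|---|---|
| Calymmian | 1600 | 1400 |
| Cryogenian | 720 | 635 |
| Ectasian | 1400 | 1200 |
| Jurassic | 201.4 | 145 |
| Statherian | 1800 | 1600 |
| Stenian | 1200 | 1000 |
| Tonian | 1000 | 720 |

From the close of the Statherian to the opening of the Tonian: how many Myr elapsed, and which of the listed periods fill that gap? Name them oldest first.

End of Statherian = 1600 Ma; start of Tonian = 1000 Ma.
Gap = 1600 − 1000 = 600 Myr.
Periods wholly inside 1600–1000 Ma: Calymmian (1600–1400), Ectasian (1400–1200), Stenian (1200–1000).

600 million years; Calymmian, Ectasian, Stenian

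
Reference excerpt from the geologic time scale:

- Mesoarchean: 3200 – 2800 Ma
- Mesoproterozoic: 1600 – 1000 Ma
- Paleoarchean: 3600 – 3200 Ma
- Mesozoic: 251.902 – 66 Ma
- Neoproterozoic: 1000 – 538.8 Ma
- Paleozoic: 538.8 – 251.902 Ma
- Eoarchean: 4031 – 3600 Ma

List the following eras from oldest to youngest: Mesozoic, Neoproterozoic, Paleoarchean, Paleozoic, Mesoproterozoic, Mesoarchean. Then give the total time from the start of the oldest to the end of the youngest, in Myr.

Paleoarchean, Mesoarchean, Mesoproterozoic, Neoproterozoic, Paleozoic, Mesozoic; total span 3534 Myr

From the excerpt: Mesozoic 251.902–66; Neoproterozoic 1000–538.8; Paleoarchean 3600–3200; Paleozoic 538.8–251.902; Mesoproterozoic 1600–1000; Mesoarchean 3200–2800 (Ma).
Larger Ma is earlier, so the oldest is Paleoarchean and the youngest is Mesozoic; oldest to youngest: Paleoarchean, Mesoarchean, Mesoproterozoic, Neoproterozoic, Paleozoic, Mesozoic.
Oldest start 3600 minus youngest end 66 gives 3534 Myr overall.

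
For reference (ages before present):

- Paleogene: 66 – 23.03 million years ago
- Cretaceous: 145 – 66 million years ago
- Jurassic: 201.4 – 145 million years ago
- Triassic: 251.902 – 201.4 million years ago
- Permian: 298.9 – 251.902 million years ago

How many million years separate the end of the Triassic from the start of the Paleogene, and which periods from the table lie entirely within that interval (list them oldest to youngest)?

The Triassic closes at 201.4 Ma and the Paleogene opens at 66 Ma, so the interval is 201.4 − 66 = 135.4 Myr.
A period fits inside if it starts at or after 201.4 Ma and ends at or before 66 Ma; oldest first that gives Jurassic, Cretaceous.

135.4 million years; Jurassic, Cretaceous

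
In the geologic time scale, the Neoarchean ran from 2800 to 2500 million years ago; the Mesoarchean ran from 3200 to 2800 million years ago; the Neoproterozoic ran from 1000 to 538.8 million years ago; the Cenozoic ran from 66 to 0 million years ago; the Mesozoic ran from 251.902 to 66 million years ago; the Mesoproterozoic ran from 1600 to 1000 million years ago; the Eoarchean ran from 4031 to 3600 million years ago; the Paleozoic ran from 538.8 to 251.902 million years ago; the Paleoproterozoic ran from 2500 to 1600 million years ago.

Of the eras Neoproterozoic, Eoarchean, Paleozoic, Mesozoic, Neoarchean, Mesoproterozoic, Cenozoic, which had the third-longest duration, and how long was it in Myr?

Start − end for each: Neoproterozoic 1000 − 538.8 = 461.2; Eoarchean 4031 − 3600 = 431; Paleozoic 538.8 − 251.902 = 286.898; Mesozoic 251.902 − 66 = 185.902; Neoarchean 2800 − 2500 = 300; Mesoproterozoic 1600 − 1000 = 600; Cenozoic 66 − 0 = 66.
Ranking these from longest: Mesoproterozoic > Neoproterozoic > Eoarchean > Neoarchean > Paleozoic > Mesozoic > Cenozoic.
Position 3 in that ranking is Eoarchean, which lasted 431 Myr.

Eoarchean, 431 million years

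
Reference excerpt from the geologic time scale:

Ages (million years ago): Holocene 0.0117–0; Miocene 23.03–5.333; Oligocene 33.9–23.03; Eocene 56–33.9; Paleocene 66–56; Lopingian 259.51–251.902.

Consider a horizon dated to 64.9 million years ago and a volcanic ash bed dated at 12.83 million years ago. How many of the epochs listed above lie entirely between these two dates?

2

The older date is 64.9 Ma and the younger is 12.83 Ma.
Epochs with start < 64.9 and end > 12.83 Ma: Eocene (56–33.9), Oligocene (33.9–23.03).
That is 2 complete epochs.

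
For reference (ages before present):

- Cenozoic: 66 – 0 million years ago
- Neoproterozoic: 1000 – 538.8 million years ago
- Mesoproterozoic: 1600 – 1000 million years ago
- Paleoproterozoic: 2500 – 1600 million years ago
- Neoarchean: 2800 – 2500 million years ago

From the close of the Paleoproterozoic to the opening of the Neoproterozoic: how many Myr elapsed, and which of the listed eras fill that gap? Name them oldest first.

End of Paleoproterozoic = 1600 Ma; start of Neoproterozoic = 1000 Ma.
Gap = 1600 − 1000 = 600 Myr.
Eras wholly inside 1600–1000 Ma: Mesoproterozoic (1600–1000).

600 million years; Mesoproterozoic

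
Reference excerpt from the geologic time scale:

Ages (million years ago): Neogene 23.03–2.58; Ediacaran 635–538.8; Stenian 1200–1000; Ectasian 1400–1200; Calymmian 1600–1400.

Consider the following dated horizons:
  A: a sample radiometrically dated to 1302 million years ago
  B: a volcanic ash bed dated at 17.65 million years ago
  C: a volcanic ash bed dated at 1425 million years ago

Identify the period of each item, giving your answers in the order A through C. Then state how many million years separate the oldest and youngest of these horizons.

Match each age against the start–end ranges in the excerpt: A = 1302 Ma → Ectasian (1400–1200); B = 17.65 Ma → Neogene (23.03–2.58); C = 1425 Ma → Calymmian (1600–1400).
The largest age is 1425 Ma and the smallest is 17.65 Ma; their difference is 1407.35 Myr.

A — Ectasian; B — Neogene; C — Calymmian; span 1407.35 million years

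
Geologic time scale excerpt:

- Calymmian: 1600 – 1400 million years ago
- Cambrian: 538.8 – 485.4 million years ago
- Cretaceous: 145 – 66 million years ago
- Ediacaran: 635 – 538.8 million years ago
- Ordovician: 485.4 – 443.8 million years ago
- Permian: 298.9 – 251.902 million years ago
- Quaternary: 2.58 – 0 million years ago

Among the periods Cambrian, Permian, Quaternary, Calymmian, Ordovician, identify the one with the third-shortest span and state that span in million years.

Durations: Cambrian 53.4; Permian 46.998; Quaternary 2.58; Calymmian 200; Ordovician 41.6 Myr.
Sorted shortest-first: Quaternary (2.58), Ordovician (41.6), Permian (46.998), Cambrian (53.4), Calymmian (200).
The third shortest is Permian at 46.998 Myr.

Permian, 46.998 million years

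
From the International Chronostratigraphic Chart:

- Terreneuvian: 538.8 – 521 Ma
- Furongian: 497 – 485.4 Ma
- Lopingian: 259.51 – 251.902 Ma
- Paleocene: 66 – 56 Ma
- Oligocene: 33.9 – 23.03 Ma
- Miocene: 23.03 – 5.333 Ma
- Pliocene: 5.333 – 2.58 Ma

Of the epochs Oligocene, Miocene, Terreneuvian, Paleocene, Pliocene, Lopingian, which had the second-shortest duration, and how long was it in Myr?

Durations: Oligocene 10.87; Miocene 17.697; Terreneuvian 17.8; Paleocene 10; Pliocene 2.753; Lopingian 7.608 Myr.
Sorted shortest-first: Pliocene (2.753), Lopingian (7.608), Paleocene (10), Oligocene (10.87), Miocene (17.697), Terreneuvian (17.8).
The second shortest is Lopingian at 7.608 Myr.

Lopingian, 7.608 million years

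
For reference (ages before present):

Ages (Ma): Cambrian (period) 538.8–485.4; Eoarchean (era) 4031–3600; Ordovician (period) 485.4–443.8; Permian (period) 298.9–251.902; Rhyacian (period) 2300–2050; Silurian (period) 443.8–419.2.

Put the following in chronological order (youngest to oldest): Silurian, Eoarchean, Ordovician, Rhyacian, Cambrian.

Sorting by start age (ascending Ma, since larger Ma = older): Silurian began 443.8, Ordovician began 485.4, Cambrian began 538.8, Rhyacian began 2300, Eoarchean began 4031.

Silurian → Ordovician → Cambrian → Rhyacian → Eoarchean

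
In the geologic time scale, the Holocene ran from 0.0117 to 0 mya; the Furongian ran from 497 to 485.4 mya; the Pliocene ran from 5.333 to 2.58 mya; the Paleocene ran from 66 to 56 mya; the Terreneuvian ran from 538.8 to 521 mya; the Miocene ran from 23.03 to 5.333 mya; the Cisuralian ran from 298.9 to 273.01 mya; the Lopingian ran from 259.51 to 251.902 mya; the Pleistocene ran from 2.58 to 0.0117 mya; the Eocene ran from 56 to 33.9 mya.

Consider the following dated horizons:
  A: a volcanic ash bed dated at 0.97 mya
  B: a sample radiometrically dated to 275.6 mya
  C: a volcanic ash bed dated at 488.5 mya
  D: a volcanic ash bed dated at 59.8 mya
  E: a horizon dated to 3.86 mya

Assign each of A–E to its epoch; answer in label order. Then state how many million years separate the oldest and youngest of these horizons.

A — Pleistocene; B — Cisuralian; C — Furongian; D — Paleocene; E — Pliocene; span 487.53 million years

Match each age against the start–end ranges in the excerpt: A = 0.97 Ma → Pleistocene (2.58–0.0117); B = 275.6 Ma → Cisuralian (298.9–273.01); C = 488.5 Ma → Furongian (497–485.4); D = 59.8 Ma → Paleocene (66–56); E = 3.86 Ma → Pliocene (5.333–2.58).
The largest age is 488.5 Ma and the smallest is 0.97 Ma; their difference is 487.53 Myr.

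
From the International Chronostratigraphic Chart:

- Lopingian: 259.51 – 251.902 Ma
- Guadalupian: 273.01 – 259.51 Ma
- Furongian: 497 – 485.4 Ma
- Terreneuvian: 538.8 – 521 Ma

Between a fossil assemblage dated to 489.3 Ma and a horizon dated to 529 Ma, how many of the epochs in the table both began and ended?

Checking each listed span, none has both start < 529 Ma and end > 489.3 Ma — every epoch straddles one of the two dates or lies outside them — so the count is 0.

0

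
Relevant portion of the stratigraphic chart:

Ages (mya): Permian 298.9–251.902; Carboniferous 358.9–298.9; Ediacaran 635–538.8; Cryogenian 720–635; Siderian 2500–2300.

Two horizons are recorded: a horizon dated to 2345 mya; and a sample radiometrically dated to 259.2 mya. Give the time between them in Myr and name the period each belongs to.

2085.8 million years apart; the first in the Siderian, the second in the Permian

Elapsed time: 2345 − 259.2 = 2085.8 Myr.
2345 Ma lies within 2500–2300 Ma: Siderian.
259.2 Ma lies within 298.9–251.902 Ma: Permian.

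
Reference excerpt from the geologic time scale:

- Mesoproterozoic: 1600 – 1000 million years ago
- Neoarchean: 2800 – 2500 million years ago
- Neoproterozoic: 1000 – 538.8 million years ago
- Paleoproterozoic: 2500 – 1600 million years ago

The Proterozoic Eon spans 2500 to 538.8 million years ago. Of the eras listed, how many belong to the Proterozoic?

3

Eras inside 2500–538.8 Ma: Paleoproterozoic, Mesoproterozoic, Neoproterozoic — 3 in total.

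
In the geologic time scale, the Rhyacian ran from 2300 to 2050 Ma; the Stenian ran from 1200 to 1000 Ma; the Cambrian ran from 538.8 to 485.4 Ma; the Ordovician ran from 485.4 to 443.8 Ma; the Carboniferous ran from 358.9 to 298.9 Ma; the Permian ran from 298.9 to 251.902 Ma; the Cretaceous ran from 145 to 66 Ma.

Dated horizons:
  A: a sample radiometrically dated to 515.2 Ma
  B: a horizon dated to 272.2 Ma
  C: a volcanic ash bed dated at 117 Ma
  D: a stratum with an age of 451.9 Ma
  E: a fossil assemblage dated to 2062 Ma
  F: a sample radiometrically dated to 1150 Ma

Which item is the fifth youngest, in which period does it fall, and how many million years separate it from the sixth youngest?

Smaller Ma means younger, so youngest first: C 117 < B 272.2 < D 451.9 < A 515.2 < F 1150 < E 2062.
Counting 5 along gives F (1150 Ma); the excerpt puts that inside the Stenian, 1200–1000 Ma.
Next in line is E (2062 Ma), and 2062 − 1150 = 912 Myr.

F, in the Stenian; 912 million years to E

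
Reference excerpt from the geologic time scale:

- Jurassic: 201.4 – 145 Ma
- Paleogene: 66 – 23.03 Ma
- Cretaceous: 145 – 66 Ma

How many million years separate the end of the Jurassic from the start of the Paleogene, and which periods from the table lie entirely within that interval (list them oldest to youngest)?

79 million years; Cretaceous

End of Jurassic = 145 Ma; start of Paleogene = 66 Ma.
Gap = 145 − 66 = 79 Myr.
Periods wholly inside 145–66 Ma: Cretaceous (145–66).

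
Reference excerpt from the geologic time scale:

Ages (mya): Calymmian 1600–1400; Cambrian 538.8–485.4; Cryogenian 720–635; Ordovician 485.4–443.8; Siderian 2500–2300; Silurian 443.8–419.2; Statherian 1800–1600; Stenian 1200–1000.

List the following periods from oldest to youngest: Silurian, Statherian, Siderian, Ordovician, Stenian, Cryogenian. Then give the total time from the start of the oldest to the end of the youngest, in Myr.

From the excerpt: Silurian 443.8–419.2; Statherian 1800–1600; Siderian 2500–2300; Ordovician 485.4–443.8; Stenian 1200–1000; Cryogenian 720–635 (Ma).
Larger Ma is earlier, so the oldest is Siderian and the youngest is Silurian; oldest to youngest: Siderian, Statherian, Stenian, Cryogenian, Ordovician, Silurian.
Oldest start 2500 minus youngest end 419.2 gives 2080.8 Myr overall.

Siderian → Statherian → Stenian → Cryogenian → Ordovician → Silurian; total span 2080.8 Myr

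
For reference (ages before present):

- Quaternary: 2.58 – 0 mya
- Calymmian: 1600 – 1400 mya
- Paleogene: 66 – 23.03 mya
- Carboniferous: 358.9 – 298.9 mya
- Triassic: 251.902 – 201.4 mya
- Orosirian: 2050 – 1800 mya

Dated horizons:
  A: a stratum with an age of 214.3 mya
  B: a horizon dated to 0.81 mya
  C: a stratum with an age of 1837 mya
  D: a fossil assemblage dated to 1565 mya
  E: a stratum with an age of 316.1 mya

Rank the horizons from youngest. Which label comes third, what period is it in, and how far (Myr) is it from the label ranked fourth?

E, in the Carboniferous; 1248.9 million years to D

Sorted youngest-first by Ma: B (0.81), A (214.3), E (316.1), D (1565), C (1837).
The third youngest is E at 316.1 Ma, which lies in 358.9–298.9 Ma: the Carboniferous.
The fourth youngest is D at 1565 Ma; separation = |316.1 − 1565| = 1248.9 Myr.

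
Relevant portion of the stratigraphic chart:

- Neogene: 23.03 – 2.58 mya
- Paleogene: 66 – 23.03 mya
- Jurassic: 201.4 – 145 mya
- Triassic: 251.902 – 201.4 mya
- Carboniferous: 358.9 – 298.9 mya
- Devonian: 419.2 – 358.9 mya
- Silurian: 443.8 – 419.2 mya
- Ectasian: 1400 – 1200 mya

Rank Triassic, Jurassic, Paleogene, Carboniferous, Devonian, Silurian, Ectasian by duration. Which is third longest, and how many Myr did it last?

Start − end for each: Triassic 251.902 − 201.4 = 50.502; Jurassic 201.4 − 145 = 56.4; Paleogene 66 − 23.03 = 42.97; Carboniferous 358.9 − 298.9 = 60; Devonian 419.2 − 358.9 = 60.3; Silurian 443.8 − 419.2 = 24.6; Ectasian 1400 − 1200 = 200.
Ranking these from longest: Ectasian > Devonian > Carboniferous > Jurassic > Triassic > Paleogene > Silurian.
Position 3 in that ranking is Carboniferous, which lasted 60 Myr.

Carboniferous, 60 million years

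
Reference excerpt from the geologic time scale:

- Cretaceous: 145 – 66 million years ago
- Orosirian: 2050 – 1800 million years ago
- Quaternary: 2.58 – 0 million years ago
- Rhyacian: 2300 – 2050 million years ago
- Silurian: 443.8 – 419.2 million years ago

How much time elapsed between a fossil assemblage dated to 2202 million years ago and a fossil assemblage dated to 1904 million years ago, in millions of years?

298 million years

2202 − 1904 = 298 million years.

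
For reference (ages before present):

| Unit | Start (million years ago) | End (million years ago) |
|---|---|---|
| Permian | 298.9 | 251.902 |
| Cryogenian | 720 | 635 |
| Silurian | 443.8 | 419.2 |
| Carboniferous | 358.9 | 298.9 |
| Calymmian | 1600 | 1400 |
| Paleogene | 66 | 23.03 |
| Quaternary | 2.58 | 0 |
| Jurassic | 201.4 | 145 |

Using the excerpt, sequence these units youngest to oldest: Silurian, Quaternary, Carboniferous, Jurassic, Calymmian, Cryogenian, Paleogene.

Quaternary, Paleogene, Jurassic, Carboniferous, Silurian, Cryogenian, Calymmian

The oldest of these is Calymmian (starts 1600 Ma) and the youngest is Quaternary (ends 0 Ma).
In between, by decreasing start age: Cryogenian (720), Silurian (443.8), Carboniferous (358.9), Jurassic (201.4), Paleogene (66).
Listing youngest first means reversing that sequence.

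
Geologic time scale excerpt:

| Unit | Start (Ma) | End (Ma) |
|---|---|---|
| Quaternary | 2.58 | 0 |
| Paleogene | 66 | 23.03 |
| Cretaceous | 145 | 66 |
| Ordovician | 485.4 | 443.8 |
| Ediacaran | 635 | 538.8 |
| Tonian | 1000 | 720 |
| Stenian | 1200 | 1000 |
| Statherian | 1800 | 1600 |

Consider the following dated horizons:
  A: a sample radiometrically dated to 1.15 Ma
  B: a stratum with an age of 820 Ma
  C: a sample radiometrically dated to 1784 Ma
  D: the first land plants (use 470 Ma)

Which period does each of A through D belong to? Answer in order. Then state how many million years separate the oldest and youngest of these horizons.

A — Quaternary; B — Tonian; C — Statherian; D — Ordovician; span 1782.85 million years

A: 1.15 Ma lies in 2.58–0 Ma, so Quaternary.
B: 820 Ma lies in 1000–720 Ma, so Tonian.
C: 1784 Ma lies in 1800–1600 Ma, so Statherian.
D: 470 Ma lies in 485.4–443.8 Ma, so Ordovician.
Oldest = 1784 Ma, youngest = 1.15 Ma → span 1782.85 Myr.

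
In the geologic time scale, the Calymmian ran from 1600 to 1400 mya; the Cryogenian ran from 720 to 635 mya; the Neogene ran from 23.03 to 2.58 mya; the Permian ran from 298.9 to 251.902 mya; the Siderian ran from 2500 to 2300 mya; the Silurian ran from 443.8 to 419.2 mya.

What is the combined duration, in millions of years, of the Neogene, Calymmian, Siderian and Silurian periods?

Duration is start − end for each: (23.03 − 2.58) + (1600 − 1400) + (2500 − 2300) + (443.8 − 419.2).
That is 20.45 + 200 + 200 + 24.6, which totals 445.05 million years.

445.05 million years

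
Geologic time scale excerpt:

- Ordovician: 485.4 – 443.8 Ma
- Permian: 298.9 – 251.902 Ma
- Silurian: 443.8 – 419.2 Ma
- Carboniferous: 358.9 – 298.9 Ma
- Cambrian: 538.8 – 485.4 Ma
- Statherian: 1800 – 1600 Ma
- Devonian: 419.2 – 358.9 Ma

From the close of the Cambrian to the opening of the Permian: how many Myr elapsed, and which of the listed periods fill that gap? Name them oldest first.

186.5 million years; Ordovician, Silurian, Devonian, Carboniferous

The Cambrian closes at 485.4 Ma and the Permian opens at 298.9 Ma, so the interval is 485.4 − 298.9 = 186.5 Myr.
A period fits inside if it starts at or after 485.4 Ma and ends at or before 298.9 Ma; oldest first that gives Ordovician, Silurian, Devonian, Carboniferous.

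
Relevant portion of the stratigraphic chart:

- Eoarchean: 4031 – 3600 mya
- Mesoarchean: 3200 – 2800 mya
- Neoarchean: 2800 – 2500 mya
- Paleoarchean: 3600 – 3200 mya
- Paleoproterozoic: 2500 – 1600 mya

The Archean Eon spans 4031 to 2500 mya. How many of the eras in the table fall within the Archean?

Eras inside 4031–2500 Ma: Eoarchean, Paleoarchean, Mesoarchean, Neoarchean — 4 in total.

4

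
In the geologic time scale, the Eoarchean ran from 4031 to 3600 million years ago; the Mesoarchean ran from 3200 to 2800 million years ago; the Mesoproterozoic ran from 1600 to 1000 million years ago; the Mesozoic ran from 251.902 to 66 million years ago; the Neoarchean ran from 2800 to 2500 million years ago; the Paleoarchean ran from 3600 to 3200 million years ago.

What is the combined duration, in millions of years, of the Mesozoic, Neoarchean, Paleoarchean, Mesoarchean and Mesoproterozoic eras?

1885.902 million years

Duration is start − end for each: (251.902 − 66) + (2800 − 2500) + (3600 − 3200) + (3200 − 2800) + (1600 − 1000).
That is 185.902 + 300 + 400 + 400 + 600, which totals 1885.902 million years.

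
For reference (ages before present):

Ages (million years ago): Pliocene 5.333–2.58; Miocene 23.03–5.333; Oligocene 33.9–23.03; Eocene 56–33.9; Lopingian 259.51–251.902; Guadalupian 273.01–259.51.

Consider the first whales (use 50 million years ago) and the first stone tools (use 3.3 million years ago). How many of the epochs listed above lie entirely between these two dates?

2

The older date is 50 Ma and the younger is 3.3 Ma.
Epochs with start < 50 and end > 3.3 Ma: Oligocene (33.9–23.03), Miocene (23.03–5.333).
That is 2 complete epochs.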